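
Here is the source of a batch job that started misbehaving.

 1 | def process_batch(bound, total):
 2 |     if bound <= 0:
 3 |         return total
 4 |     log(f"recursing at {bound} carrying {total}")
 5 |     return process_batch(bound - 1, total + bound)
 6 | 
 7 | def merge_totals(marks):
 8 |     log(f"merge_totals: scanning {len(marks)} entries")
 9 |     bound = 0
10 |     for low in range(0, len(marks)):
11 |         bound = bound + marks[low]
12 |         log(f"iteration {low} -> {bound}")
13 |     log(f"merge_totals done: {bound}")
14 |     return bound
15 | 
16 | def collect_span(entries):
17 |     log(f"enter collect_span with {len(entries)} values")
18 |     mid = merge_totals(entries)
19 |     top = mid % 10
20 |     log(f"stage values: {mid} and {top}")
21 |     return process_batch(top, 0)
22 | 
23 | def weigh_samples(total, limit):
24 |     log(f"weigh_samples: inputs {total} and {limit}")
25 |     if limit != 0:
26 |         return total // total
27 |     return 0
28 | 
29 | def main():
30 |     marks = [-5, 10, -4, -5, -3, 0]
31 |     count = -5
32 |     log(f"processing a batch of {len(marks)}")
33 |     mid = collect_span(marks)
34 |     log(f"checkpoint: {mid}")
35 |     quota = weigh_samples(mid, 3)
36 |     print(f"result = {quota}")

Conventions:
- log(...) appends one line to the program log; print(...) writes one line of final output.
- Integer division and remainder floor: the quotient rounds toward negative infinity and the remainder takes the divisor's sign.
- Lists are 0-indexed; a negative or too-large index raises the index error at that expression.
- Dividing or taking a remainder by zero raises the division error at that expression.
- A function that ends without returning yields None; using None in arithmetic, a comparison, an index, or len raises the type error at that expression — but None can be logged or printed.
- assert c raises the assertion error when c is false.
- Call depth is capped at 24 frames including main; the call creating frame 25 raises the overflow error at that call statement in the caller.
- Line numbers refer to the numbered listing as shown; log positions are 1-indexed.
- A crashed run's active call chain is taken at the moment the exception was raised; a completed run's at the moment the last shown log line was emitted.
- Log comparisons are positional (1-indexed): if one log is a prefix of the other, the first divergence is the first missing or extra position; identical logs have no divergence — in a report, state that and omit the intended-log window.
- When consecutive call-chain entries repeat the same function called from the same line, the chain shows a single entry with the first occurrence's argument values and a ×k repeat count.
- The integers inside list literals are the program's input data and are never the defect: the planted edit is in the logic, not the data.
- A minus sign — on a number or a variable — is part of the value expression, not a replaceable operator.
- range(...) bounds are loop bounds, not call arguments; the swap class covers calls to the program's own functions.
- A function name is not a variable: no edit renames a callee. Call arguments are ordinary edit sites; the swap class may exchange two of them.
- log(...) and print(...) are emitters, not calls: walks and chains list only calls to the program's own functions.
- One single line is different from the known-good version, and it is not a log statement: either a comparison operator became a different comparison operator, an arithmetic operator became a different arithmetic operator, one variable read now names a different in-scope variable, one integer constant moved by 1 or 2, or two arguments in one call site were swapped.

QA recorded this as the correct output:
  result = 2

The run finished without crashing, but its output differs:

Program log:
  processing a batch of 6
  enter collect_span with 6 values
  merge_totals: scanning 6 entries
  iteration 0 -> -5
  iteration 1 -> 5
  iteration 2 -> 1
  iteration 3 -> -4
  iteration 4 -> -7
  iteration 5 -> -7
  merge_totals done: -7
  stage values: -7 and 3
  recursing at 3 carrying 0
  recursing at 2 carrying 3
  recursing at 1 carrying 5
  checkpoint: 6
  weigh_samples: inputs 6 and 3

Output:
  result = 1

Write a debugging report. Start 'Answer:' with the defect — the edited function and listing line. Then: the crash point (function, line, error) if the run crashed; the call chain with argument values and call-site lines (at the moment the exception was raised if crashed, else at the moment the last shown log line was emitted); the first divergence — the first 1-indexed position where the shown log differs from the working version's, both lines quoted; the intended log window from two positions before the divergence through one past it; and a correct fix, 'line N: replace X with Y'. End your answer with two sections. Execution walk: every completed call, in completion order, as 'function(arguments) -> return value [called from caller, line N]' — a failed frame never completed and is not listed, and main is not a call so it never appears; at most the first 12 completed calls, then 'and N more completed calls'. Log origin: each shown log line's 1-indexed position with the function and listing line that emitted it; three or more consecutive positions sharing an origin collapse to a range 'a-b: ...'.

Answer: the defect is in weigh_samples at line 26.
Key observation: Log streams are identical — the defect surfaces only in the printed output.
Call chain: main -> weigh_samples(6, 3) (called at line 35).
First divergence: none; the two logs match at every position.
Execution walk:
  merge_totals([-5, 10, -4, -5, -3, 0]) -> -7  [called from collect_span, line 18]
  process_batch(0, 6) -> 6  [called from process_batch, line 5]
  process_batch(1, 5) -> 6  [called from process_batch, line 5]
  process_batch(2, 3) -> 6  [called from process_batch, line 5]
  process_batch(3, 0) -> 6  [called from collect_span, line 21]
  collect_span([-5, 10, -4, -5, -3, 0]) -> 6  [called from main, line 33]
  weigh_samples(6, 3) -> 1  [called from main, line 35]
Log origin:
  1: logged in main at line 32
  2: logged in collect_span at line 17
  3: logged in merge_totals at line 8
  4-9: logged in merge_totals at line 12
  10: logged in merge_totals at line 13
  11: logged in collect_span at line 20
  12-14: logged in process_batch at line 4
  15: logged in main at line 34
  16: logged in weigh_samples at line 24
A correct fix: line 26: replace `total // total` with `total // limit`.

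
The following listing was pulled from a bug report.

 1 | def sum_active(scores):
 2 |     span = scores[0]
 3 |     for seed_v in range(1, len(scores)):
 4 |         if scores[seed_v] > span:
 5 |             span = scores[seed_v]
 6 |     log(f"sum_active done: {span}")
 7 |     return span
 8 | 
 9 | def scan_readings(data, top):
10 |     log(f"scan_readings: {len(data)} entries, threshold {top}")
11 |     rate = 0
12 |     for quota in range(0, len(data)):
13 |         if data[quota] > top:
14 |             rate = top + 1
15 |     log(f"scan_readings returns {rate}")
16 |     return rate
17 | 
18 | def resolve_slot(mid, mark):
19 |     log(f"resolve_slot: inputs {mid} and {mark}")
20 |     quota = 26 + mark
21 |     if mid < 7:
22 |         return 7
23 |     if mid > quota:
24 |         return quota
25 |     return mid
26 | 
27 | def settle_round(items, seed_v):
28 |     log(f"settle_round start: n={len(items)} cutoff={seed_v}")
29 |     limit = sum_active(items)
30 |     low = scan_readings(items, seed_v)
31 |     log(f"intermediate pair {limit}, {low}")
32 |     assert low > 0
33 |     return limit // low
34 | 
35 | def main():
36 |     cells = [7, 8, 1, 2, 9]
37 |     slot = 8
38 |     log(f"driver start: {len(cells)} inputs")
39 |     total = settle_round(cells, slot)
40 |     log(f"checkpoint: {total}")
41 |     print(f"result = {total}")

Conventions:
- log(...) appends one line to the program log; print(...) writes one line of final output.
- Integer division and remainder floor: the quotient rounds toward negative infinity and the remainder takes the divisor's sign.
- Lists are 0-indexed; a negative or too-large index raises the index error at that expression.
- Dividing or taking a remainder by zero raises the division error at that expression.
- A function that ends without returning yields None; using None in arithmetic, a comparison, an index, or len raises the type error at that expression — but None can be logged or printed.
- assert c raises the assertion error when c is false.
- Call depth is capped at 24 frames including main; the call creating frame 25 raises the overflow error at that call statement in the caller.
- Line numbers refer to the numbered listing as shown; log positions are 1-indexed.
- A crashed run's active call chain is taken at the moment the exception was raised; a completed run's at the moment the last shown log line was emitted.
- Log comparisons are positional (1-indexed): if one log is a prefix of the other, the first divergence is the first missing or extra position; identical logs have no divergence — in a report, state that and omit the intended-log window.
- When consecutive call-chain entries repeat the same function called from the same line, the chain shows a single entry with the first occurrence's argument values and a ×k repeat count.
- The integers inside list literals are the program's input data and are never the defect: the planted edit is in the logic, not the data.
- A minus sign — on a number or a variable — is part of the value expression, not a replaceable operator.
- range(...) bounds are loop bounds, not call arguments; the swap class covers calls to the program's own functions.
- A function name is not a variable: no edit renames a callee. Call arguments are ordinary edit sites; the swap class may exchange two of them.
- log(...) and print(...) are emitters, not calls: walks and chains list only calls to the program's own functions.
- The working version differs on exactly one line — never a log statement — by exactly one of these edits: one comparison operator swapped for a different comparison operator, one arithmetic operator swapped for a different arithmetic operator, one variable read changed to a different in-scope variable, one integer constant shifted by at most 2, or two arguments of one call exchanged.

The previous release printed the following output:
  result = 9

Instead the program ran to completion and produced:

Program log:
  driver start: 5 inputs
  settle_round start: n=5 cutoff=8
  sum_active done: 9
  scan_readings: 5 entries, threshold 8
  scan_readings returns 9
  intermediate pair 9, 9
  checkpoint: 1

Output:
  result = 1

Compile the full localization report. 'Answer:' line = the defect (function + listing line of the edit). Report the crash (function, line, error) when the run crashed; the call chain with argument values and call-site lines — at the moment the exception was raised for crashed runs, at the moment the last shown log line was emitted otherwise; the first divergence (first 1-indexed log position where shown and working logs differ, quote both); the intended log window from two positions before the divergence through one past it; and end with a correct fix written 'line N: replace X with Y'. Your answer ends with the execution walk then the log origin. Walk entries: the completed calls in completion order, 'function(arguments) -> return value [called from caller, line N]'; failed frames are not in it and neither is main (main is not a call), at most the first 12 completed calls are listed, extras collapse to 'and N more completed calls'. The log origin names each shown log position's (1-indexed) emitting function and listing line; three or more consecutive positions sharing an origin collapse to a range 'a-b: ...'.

Answer: the defect is in scan_readings at line 14.
Core observation: The earliest visible damage is log position 5 — 'scan_readings returns 9' rather than the intended 'scan_readings returns 1'.
Call chain: main.
First divergence: position 5 — shown 'scan_readings returns 9', intended 'scan_readings returns 1'.
Intended log window:
  3: sum_active done: 9
  4: scan_readings: 5 entries, threshold 8
  5: scan_readings returns 1
  6: intermediate pair 9, 1
Execution walk:
  sum_active([7, 8, 1, 2, 9]) -> 9  [called from settle_round, line 29]
  scan_readings([7, 8, 1, 2, 9], 8) -> 9  [called from settle_round, line 30]
  settle_round([7, 8, 1, 2, 9], 8) -> 1  [called from main, line 39]
Log line origins:
  1: logged in main at line 38
  2: logged in settle_round at line 28
  3: logged in sum_active at line 6
  4: logged in scan_readings at line 10
  5: logged in scan_readings at line 15
  6: logged in settle_round at line 31
  7: logged in main at line 40
A correct fix: line 14: replace `top` with `rate`.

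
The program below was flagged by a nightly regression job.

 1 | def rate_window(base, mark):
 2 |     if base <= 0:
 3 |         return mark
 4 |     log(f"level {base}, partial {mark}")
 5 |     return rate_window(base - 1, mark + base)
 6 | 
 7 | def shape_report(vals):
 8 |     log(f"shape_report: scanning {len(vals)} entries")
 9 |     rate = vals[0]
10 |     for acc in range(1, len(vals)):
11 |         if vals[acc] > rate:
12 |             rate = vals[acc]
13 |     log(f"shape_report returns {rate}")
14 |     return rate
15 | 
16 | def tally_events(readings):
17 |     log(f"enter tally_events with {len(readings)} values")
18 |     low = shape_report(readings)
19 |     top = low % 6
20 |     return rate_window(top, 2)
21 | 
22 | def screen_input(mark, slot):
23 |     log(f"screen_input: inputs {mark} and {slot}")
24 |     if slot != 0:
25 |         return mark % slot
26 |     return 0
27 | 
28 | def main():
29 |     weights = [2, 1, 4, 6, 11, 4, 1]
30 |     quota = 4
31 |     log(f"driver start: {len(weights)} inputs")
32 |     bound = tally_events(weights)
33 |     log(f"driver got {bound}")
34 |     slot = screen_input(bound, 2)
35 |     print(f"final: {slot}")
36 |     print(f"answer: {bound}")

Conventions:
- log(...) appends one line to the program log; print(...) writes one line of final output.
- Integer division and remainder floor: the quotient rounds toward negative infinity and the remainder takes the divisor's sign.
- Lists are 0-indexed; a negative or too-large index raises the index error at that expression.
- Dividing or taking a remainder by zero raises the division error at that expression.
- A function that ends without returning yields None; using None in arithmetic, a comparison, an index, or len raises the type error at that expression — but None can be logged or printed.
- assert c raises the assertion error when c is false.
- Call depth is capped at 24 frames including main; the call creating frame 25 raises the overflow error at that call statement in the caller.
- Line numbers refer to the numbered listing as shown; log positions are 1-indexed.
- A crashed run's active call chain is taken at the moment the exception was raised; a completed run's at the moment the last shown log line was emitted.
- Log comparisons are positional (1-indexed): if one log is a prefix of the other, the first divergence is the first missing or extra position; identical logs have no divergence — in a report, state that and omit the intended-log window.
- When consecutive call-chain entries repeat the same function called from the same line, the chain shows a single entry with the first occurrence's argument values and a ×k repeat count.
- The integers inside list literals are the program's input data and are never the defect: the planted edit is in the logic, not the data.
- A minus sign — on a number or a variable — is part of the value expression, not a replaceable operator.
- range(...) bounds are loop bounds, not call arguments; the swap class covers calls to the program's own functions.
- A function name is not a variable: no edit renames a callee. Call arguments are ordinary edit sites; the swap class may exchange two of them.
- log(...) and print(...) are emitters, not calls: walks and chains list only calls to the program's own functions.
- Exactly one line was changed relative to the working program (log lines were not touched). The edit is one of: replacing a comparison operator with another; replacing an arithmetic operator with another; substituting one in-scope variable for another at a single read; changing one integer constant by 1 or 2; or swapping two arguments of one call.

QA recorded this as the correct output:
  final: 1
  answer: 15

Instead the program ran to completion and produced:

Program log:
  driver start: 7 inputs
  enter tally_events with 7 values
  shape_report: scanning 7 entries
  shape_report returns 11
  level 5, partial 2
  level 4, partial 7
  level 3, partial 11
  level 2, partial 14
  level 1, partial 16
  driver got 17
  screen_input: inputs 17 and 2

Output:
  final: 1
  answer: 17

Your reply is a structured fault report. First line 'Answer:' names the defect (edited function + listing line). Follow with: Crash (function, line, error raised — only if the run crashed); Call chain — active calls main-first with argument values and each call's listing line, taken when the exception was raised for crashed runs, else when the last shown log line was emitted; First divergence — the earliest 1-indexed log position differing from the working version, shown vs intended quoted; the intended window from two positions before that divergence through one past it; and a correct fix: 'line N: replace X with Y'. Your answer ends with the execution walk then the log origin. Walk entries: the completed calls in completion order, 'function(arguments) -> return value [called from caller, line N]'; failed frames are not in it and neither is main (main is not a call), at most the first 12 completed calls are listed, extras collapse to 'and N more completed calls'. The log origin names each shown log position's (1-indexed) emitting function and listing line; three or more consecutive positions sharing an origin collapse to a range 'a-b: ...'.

Answer: the defect is in tally_events at line 20.
Key fact: At log position 5 the runs split — shown 'level 5, partial 2', but the working version logs 'level 5, partial 0'.
Call chain: main -> screen_input(17, 2) (called at line 34).
First divergence: position 5; shown 'level 5, partial 2' vs intended 'level 5, partial 0'.
Intended log window:
  3: shape_report: scanning 7 entries
  4: shape_report returns 11
  5: level 5, partial 0
  6: level 4, partial 5
Execution walk:
  shape_report([2, 1, 4, 6, 11, 4, 1]) -> 11  [called from tally_events, line 18]
  rate_window(0, 17) -> 17  [called from rate_window, line 5]
  rate_window(1, 16) -> 17  [called from rate_window, line 5]
  rate_window(2, 14) -> 17  [called from rate_window, line 5]
  rate_window(3, 11) -> 17  [called from rate_window, line 5]
  rate_window(4, 7) -> 17  [called from rate_window, line 5]
  rate_window(5, 2) -> 17  [called from tally_events, line 20]
  tally_events([2, 1, 4, 6, 11, 4, 1]) -> 17  [called from main, line 32]
  screen_input(17, 2) -> 1  [called from main, line 34]
Origin of each log line:
  1: from main, line 31
  2: from tally_events, line 17
  3: from shape_report, line 8
  4: from shape_report, line 13
  5-9: from rate_window, line 4
  10: from main, line 33
  11: from screen_input, line 23
A correct fix: line 20: replace `2` with `0`.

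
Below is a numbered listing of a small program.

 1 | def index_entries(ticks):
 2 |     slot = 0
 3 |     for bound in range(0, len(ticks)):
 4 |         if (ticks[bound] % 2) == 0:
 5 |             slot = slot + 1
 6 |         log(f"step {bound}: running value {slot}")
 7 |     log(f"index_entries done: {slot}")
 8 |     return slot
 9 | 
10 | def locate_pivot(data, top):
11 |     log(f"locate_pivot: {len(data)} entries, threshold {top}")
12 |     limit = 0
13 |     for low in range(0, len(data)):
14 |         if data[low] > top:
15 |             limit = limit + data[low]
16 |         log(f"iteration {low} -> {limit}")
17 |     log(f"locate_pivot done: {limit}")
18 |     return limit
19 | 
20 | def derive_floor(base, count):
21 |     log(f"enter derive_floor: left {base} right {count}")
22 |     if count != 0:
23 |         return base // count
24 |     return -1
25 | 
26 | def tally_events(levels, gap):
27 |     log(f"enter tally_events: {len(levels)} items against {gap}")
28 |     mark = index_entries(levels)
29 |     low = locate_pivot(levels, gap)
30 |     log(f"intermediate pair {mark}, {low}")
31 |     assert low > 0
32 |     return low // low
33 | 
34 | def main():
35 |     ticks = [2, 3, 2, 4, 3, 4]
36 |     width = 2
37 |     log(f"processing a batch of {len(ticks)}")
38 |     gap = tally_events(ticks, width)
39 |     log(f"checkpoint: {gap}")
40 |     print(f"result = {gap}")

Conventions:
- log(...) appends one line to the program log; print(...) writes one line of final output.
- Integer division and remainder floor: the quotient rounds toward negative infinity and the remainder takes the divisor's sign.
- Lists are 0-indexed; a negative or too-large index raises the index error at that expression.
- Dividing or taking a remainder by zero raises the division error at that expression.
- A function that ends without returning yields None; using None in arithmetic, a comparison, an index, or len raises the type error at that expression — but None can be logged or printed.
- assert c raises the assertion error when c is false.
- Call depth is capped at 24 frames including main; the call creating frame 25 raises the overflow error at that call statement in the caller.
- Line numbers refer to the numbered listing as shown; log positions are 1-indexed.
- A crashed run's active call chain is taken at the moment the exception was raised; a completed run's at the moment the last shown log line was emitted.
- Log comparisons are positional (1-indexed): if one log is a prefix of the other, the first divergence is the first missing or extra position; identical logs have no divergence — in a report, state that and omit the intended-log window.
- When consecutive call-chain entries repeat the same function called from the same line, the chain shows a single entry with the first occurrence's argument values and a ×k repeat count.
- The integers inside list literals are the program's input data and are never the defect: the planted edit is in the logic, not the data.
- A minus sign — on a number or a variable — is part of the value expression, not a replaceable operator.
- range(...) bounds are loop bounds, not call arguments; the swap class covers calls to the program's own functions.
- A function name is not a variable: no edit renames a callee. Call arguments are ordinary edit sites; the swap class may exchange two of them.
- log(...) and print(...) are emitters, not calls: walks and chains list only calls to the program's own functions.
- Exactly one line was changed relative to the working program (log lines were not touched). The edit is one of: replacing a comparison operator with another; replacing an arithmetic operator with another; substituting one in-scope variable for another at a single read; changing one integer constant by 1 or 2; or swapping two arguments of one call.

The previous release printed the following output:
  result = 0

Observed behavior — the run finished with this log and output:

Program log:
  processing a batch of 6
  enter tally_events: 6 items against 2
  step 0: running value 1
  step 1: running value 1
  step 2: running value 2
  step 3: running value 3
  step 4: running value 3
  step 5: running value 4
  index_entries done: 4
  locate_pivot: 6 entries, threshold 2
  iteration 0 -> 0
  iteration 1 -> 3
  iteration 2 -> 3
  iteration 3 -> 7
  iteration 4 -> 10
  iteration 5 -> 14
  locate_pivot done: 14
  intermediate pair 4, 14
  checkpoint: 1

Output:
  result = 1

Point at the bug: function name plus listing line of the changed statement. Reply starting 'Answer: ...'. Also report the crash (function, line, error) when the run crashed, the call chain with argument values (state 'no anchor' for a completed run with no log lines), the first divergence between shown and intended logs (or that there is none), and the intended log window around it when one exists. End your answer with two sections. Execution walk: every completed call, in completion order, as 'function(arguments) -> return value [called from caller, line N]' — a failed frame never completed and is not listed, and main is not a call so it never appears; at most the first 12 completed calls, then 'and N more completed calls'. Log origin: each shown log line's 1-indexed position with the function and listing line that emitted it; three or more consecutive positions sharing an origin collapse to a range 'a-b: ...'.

Answer: the defect is in tally_events at line 32.
Core observation: The log first diverges at position 19: the faulty run prints 'checkpoint: 1' where the working version prints 'checkpoint: 0'.
Call chain: main.
First divergence: position 19; shown 'checkpoint: 1' vs intended 'checkpoint: 0'.
Intended log window:
  17: locate_pivot done: 14
  18: intermediate pair 4, 14
  19: checkpoint: 0
Execution walk:
  index_entries([2, 3, 2, 4, 3, 4]) -> 4  [called from tally_events, line 28]
  locate_pivot([2, 3, 2, 4, 3, 4], 2) -> 14  [called from tally_events, line 29]
  tally_events([2, 3, 2, 4, 3, 4], 2) -> 1  [called from main, line 38]
Origin of each log line:
  1: logged in main at line 37
  2: logged in tally_events at line 27
  3-8: logged in index_entries at line 6
  9: logged in index_entries at line 7
  10: logged in locate_pivot at line 11
  11-16: logged in locate_pivot at line 16
  17: logged in locate_pivot at line 17
  18: logged in tally_events at line 30
  19: logged in main at line 39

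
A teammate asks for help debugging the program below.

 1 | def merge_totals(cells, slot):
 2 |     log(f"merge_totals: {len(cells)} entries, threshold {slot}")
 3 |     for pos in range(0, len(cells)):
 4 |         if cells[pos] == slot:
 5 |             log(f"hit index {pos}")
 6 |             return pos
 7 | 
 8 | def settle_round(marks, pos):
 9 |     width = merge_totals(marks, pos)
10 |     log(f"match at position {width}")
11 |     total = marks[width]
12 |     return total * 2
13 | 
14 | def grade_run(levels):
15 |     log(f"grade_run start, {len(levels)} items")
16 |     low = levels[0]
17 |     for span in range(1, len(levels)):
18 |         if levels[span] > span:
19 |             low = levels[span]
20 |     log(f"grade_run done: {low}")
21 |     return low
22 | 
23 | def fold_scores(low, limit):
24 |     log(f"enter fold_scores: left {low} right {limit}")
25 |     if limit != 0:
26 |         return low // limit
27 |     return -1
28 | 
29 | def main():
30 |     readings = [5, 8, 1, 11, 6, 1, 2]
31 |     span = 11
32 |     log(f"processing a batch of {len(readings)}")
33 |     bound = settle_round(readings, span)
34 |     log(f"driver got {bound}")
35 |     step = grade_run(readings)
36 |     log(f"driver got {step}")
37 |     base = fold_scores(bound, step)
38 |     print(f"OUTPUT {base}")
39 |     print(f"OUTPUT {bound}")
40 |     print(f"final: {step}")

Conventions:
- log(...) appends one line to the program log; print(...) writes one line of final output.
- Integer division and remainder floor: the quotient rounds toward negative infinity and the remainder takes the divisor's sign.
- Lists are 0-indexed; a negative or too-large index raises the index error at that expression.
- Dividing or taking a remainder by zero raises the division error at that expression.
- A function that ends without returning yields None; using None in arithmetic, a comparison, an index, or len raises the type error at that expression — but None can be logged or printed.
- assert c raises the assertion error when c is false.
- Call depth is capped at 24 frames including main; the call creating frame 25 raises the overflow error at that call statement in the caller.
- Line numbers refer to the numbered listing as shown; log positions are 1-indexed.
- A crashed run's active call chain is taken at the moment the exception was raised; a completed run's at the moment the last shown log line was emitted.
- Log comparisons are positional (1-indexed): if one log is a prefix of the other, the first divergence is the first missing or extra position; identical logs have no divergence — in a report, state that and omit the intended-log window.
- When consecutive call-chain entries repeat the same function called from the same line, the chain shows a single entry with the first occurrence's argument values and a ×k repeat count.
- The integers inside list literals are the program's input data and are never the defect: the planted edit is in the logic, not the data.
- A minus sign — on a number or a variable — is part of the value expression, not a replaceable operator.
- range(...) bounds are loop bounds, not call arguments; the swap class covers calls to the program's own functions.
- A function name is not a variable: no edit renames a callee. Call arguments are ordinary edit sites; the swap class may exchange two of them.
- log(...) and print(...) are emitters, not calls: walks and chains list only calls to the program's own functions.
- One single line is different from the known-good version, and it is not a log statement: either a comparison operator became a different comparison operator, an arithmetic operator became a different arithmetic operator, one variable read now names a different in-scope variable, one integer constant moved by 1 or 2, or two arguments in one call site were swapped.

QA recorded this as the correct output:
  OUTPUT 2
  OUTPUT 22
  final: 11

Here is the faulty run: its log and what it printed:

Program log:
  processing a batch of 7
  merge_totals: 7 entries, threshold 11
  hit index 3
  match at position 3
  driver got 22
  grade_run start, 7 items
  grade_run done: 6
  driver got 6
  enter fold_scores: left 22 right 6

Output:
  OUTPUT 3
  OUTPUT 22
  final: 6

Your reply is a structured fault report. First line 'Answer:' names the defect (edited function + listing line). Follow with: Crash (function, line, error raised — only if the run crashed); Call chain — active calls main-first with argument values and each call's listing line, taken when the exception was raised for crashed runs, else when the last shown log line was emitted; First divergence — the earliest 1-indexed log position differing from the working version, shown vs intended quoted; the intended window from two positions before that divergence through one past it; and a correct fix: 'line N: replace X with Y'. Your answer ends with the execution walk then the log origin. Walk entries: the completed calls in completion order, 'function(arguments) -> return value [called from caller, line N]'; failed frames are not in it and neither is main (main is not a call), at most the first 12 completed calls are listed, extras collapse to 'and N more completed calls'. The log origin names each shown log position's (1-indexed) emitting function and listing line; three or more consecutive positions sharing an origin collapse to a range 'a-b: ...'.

Answer: the defect is in grade_run at line 18.
Core observation: The earliest visible damage is log position 7 — 'grade_run done: 6' rather than the intended 'grade_run done: 11'.
Call chain: main -> fold_scores(22, 6) (called at line 37).
First divergence: position 7 — shown 'grade_run done: 6', intended 'grade_run done: 11'.
Intended log window:
  5: driver got 22
  6: grade_run start, 7 items
  7: grade_run done: 11
  8: driver got 11
Execution walk:
  merge_totals([5, 8, 1, 11, 6, 1, 2], 11) -> 3  [called from settle_round, line 9]
  settle_round([5, 8, 1, 11, 6, 1, 2], 11) -> 22  [called from main, line 33]
  grade_run([5, 8, 1, 11, 6, 1, 2]) -> 6  [called from main, line 35]
  fold_scores(22, 6) -> 3  [called from main, line 37]
Log origins:
  1: from main, line 32
  2: from merge_totals, line 2
  3: from merge_totals, line 5
  4: from settle_round, line 10
  5: from main, line 34
  6: from grade_run, line 15
  7: from grade_run, line 20
  8: from main, line 36
  9: from fold_scores, line 24
A correct fix: line 18: replace `levels[span] > span` with `levels[span] > low`.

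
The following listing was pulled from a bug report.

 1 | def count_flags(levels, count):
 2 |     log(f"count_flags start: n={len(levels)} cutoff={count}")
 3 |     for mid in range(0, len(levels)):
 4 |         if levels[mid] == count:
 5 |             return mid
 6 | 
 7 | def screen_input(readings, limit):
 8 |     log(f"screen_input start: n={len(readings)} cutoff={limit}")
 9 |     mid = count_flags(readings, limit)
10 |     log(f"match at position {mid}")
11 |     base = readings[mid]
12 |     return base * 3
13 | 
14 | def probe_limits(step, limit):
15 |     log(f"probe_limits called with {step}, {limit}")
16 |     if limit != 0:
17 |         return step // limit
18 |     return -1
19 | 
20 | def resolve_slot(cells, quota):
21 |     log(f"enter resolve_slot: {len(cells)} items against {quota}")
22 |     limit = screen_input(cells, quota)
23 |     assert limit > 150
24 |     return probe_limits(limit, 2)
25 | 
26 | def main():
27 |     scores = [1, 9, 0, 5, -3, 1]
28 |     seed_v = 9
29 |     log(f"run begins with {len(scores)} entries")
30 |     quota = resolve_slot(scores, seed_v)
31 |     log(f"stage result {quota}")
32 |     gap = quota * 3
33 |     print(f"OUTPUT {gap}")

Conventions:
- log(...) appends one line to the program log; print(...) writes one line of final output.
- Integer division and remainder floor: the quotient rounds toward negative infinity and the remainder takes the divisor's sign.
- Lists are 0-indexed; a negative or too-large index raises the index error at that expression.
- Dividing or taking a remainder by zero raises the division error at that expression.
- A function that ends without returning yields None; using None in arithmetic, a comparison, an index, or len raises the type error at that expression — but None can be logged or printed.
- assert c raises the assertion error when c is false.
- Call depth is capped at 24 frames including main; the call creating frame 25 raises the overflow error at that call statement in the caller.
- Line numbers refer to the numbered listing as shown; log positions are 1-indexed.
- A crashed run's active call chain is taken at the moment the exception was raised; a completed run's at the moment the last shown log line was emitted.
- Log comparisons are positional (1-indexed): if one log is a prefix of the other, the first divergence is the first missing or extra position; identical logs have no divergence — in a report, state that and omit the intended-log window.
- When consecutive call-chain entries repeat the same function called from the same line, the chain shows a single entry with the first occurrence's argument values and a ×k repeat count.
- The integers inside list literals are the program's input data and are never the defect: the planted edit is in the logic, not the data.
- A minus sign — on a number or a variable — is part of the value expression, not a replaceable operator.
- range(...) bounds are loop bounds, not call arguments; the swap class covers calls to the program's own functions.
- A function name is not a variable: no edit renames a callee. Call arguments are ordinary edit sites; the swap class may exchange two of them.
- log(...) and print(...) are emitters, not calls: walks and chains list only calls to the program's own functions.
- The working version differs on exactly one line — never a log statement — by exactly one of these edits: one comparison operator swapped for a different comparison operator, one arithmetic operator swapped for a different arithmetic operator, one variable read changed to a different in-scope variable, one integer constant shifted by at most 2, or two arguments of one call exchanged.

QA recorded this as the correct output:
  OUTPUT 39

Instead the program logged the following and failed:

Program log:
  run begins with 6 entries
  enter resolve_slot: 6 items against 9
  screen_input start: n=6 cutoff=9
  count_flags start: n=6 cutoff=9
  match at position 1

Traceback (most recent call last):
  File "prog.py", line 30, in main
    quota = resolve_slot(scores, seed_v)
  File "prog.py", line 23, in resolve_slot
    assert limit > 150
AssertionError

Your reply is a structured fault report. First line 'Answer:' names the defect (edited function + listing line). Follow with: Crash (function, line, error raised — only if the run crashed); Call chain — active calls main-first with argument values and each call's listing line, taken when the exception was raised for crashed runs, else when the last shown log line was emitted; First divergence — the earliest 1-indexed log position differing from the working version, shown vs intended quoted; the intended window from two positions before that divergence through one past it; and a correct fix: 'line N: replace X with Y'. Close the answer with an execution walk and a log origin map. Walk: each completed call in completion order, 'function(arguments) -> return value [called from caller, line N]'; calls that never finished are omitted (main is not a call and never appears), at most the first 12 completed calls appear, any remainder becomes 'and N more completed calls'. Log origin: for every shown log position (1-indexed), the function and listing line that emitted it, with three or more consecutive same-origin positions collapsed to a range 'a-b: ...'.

Answer: the defect is in resolve_slot at line 23.
The tell: The shown log is a 5-line prefix of the intended one, whose next entry is 'probe_limits called with 27, 2'.
Crash: resolve_slot, line 23, AssertionError.
Call chain: main -> resolve_slot([1, 9, 0, 5, -3, 1], 9) (called at line 30).
First divergence: position 6 — after 5 matching lines the faulty run goes silent; intended next line 'probe_limits called with 27, 2'.
Intended log window:
  4: count_flags start: n=6 cutoff=9
  5: match at position 1
  6: probe_limits called with 27, 2
  7: stage result 13
Execution walk:
  count_flags([1, 9, 0, 5, -3, 1], 9) -> 1  [called from screen_input, line 9]
  screen_input([1, 9, 0, 5, -3, 1], 9) -> 27  [called from resolve_slot, line 22]
Origin of each log line:
  1: emitted by main (line 29)
  2: emitted by resolve_slot (line 21)
  3: emitted by screen_input (line 8)
  4: emitted by count_flags (line 2)
  5: emitted by screen_input (line 10)
A correct fix: line 23: replace `>` with `<=`.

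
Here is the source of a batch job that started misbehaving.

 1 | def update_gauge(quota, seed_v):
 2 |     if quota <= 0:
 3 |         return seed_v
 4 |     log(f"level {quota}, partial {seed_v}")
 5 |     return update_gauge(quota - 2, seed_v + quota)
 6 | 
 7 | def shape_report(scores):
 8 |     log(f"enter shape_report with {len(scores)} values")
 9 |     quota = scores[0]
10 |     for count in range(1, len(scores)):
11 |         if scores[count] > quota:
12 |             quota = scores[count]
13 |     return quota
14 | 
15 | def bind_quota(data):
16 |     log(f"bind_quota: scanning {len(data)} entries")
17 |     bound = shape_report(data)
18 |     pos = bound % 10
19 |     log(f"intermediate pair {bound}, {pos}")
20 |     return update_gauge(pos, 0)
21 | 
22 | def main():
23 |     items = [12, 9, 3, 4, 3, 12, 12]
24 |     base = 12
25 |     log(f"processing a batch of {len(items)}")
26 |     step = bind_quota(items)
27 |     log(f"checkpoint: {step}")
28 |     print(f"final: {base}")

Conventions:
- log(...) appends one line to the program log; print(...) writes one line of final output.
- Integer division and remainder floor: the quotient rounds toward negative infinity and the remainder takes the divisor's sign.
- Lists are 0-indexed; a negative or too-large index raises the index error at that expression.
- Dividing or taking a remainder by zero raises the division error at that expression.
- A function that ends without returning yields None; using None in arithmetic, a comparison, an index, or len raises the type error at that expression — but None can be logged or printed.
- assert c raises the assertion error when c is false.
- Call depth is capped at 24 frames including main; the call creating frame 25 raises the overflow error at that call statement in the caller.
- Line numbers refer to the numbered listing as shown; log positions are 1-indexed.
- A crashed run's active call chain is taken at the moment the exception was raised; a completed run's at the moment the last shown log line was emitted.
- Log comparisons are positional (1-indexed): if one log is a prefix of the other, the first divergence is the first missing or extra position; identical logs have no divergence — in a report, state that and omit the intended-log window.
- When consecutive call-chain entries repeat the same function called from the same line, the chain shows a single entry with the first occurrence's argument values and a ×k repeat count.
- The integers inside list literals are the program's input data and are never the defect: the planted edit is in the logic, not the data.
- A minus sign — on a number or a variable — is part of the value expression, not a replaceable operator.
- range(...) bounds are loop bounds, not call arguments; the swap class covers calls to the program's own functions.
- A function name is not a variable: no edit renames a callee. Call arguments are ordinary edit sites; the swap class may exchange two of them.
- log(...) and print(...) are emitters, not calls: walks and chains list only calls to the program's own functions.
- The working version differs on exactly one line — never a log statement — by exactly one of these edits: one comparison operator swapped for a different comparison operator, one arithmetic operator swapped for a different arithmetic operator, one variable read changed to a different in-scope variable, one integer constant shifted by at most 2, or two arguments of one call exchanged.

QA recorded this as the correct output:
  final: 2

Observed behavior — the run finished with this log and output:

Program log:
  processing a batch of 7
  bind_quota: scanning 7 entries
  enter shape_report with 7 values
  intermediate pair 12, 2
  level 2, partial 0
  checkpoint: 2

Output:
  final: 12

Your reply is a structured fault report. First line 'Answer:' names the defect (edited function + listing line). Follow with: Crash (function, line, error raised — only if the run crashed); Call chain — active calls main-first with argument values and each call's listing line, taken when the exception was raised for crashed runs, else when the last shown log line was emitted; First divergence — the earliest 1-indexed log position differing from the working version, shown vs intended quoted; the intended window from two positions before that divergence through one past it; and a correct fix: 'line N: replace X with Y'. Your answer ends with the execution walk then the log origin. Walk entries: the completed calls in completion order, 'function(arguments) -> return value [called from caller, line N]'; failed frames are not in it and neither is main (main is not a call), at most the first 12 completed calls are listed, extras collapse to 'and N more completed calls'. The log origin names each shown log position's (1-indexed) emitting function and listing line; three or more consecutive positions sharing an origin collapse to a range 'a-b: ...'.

Answer: the defect is in main at line 28.
Key fact: Log streams are identical — the defect surfaces only in the printed output.
Call chain: main.
First divergence: there is none — every log position agrees.
Execution walk:
  shape_report([12, 9, 3, 4, 3, 12, 12]) -> 12  [called from bind_quota, line 17]
  update_gauge(0, 2) -> 2  [called from update_gauge, line 5]
  update_gauge(2, 0) -> 2  [called from bind_quota, line 20]
  bind_quota([12, 9, 3, 4, 3, 12, 12]) -> 2  [called from main, line 26]
Origin of each log line:
  1: from main, line 25
  2: from bind_quota, line 16
  3: from shape_report, line 8
  4: from bind_quota, line 19
  5: from update_gauge, line 4
  6: from main, line 27
A correct fix: line 28: replace `base` with `step`.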